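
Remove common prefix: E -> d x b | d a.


Common prefix: 'd'
Factored: E -> d E', E' -> x b | a


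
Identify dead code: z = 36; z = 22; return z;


first assignment to z is overwritten before any read
Dead: 'z = 36'


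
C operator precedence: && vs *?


'*' is multiplicative (level 10); '&&' is logical AND (level 2)
Higher level binds tighter
'*' has higher precedence than '&&'


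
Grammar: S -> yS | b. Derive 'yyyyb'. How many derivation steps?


Derivation: S => yS => yyS => yyyS => yyyyS => yyyyb
Steps: 5


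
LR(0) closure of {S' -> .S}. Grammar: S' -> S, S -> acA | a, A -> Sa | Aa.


Start: S' -> .S
For each item with dot before a nonterminal B, add B -> .γ for every B-production
Closure: [S' -> .S, S -> .acA, S -> .a]


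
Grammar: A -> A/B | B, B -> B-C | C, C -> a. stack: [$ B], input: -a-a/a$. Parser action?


shift '-' to continue B -> B-C
Action: shift


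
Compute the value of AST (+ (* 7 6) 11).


Evaluate inner: (* 7 6) = 42
Evaluate root: (+ 42 11) = 53
Result: 53


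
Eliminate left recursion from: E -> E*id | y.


Left-recursive alternatives: E*id; non-recursive: y
Introduce E': E -> yE', E' -> *idE' | ε


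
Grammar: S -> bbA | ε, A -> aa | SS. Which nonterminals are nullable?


A nonterminal is nullable iff some alternative derives ε (directly, or every symbol in it is nullable)
Nullable: {A, S}


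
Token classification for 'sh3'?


Pattern: letter/underscore followed by alphanumerics, not a keyword
Type: IDENTIFIER


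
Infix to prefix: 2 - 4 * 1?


'*' binds tighter: tree is (- 2 (* 4 1))
Prefix: - 2 * 4 1


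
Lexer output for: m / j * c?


Scan left to right, longest-match per lexeme
Tokens: ID(m), OP(/), ID(j), OP(*), ID(c)


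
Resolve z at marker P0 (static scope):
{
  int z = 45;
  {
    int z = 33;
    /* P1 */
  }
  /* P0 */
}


z declared in the same block as P0
z = 45


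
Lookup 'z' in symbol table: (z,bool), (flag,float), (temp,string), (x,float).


Lookup 'z' → type bool


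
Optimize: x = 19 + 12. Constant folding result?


19 + 12 = 31 at compile time
Optimized: x = 31


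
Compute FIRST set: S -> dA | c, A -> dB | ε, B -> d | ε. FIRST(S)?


Per alternative of S: FIRST(dA) = {d}; FIRST(c) = {c}
FIRST(S) = {c, d}


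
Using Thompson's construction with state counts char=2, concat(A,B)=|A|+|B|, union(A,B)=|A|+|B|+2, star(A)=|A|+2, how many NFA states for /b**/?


Syntax tree has 1 char leaf(s), 0 union(s), 2 star(s)
chars contribute 1×2 = 2; each union adds +2; each star adds +2
Total: 2 + 0 + 4 = 6 states


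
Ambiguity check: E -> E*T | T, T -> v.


precedence layered via separate nonterminal T: deterministic
Unambiguous


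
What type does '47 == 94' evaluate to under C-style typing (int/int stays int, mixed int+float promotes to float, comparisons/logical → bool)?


Operand types: int == int
Rule: comparison yields bool
Result type: bool


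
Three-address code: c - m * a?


Break into single-operator statements:
t1 = m * a
t2 = c - t1


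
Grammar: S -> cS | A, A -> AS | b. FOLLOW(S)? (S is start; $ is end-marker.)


$ ∈ FOLLOW(S). For each A -> αBβ: add FIRST(β)\{ε} to FOLLOW(B); if β nullable, add FOLLOW(A).
FOLLOW(S) = {$, b, c}


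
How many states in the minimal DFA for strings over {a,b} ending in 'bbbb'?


Track the longest suffix of input matching a prefix of 'bbbb': 5 classes (prefixes of length 0..4)
Minimal DFA: 5 states


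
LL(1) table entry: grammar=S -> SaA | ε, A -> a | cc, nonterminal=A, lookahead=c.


For [A, c]: 'c' ∈ FIRST(cc)
Entry: A -> cc


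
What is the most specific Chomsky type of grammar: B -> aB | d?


Right-linear: every RHS is a terminal or a terminal followed by one nonterminal
Classification: Type 3 (Regular)


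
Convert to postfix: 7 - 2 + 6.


Left to right (same or higher precedence on left)
Postfix: 7 2 - 6 +


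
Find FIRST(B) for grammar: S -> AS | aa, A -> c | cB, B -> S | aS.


Per alternative of B: FIRST(S) = {a, c}; FIRST(aS) = {a}
FIRST(B) = {a, c}


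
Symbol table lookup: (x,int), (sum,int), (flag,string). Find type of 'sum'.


Lookup 'sum' → type int


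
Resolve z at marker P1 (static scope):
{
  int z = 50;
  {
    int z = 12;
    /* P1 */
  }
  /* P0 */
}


z declared in the same block as P1
z = 12


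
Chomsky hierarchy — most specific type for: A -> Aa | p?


Left-linear: every RHS is a terminal or one nonterminal followed by a terminal
Classification: Type 3 (Regular)


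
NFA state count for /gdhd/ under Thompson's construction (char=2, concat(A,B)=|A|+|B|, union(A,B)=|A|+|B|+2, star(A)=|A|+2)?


Syntax tree has 4 char leaf(s), 0 union(s), 0 star(s)
chars contribute 4×2 = 8; each union adds +2; each star adds +2
Total: 8 + 0 + 0 = 8 states


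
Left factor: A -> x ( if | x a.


Common prefix: 'x'
Factored: A -> x A', A' -> ( if | a


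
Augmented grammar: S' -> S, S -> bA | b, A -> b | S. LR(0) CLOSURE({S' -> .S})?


Start: S' -> .S
For each item with dot before a nonterminal B, add B -> .γ for every B-production
Closure: [S' -> .S, S -> .bA, S -> .b]


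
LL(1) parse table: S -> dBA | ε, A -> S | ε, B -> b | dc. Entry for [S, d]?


For [S, d]: 'd' ∈ FIRST(dBA)
Entry: S -> dBA


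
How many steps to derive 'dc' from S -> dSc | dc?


Derivation: S => dc
Steps: 1


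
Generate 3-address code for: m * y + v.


Break into single-operator statements:
t1 = m * y
t2 = t1 + v


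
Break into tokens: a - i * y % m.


Scan left to right, longest-match per lexeme
Tokens: ID(a), OP(-), ID(i), OP(*), ID(y), OP(%), ID(m)


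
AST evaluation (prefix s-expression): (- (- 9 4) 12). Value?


Evaluate inner: (- 9 4) = 5
Evaluate root: (- 5 12) = -7
Result: -7


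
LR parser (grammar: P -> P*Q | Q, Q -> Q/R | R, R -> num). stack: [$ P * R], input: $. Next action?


'R' (not preceded by Q/) is the handle for Q -> R
Action: reduce (Q -> R)


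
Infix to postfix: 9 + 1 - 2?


Left to right (same or higher precedence on left)
Postfix: 9 1 + 2 -


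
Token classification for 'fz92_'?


Pattern: letter/underscore followed by alphanumerics, not a keyword
Type: IDENTIFIER


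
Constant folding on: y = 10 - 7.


10 - 7 = 3 at compile time
Optimized: y = 3


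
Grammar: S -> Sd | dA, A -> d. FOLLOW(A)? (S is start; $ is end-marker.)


$ ∈ FOLLOW(S). For each A -> αBβ: add FIRST(β)\{ε} to FOLLOW(B); if β nullable, add FOLLOW(A).
FOLLOW(A) = {$, d}


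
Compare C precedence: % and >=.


'%' is multiplicative (level 10); '>=' is relational (level 7)
Higher level binds tighter
'%' has higher precedence than '>='


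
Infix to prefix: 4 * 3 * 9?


left-to-right (same/higher precedence on left): tree is (* (* 4 3) 9)
Prefix: * * 4 3 9


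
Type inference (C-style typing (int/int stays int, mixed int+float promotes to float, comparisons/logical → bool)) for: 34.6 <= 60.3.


Operand types: float <= float
Rule: comparison yields bool
Result type: bool


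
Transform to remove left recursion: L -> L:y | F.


Left-recursive alternatives: L:y; non-recursive: F
Introduce L': L -> FL', L' -> :yL' | ε


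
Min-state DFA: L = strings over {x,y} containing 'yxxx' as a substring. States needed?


KMP-style automaton: 4 progress states + 1 absorbing accept = 5
Minimal DFA: 5 states


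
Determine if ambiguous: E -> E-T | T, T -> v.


precedence layered via separate nonterminal T: deterministic
Unambiguous


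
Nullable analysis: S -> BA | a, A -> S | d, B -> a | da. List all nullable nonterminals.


A nonterminal is nullable iff some alternative derives ε (directly, or every symbol in it is nullable)
Nullable: {}


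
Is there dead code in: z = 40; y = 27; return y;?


z is assigned but never read
Dead: 'z = 40'


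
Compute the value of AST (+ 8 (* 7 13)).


Evaluate inner: (* 7 13) = 91
Evaluate root: (+ 8 91) = 99
Result: 99


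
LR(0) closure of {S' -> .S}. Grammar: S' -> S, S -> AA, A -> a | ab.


Start: S' -> .S
For each item with dot before a nonterminal B, add B -> .γ for every B-production
Closure: [S' -> .S, S -> .AA, A -> .a, A -> .ab]


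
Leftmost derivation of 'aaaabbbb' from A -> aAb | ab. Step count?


Derivation: A => aAb => aaAbb => aaaAbbb => aaaabbbb
Steps: 4


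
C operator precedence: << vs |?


'<<' is shift (level 8); '|' is bitwise OR (level 3)
Higher level binds tighter
'<<' has higher precedence than '|'


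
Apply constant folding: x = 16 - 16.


16 - 16 = 0 at compile time
Optimized: x = 0


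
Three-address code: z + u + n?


Break into single-operator statements:
t1 = z + u
t2 = t1 + n


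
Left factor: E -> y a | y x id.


Common prefix: 'y'
Factored: E -> y E', E' -> a | x id


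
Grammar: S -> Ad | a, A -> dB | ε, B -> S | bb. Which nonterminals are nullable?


A nonterminal is nullable iff some alternative derives ε (directly, or every symbol in it is nullable)
Nullable: {A}


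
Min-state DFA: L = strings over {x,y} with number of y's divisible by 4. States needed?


Track (count of y) mod 4: states 0..3, accept at 0
Minimal DFA: 4 states


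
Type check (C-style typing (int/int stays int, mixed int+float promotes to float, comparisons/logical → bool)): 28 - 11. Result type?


Operand types: int - int
Rule: mixed int/float promotes to float; int/int stays int
Result type: int


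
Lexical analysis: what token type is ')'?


Pattern: delimiter/punctuation
Type: PUNCTUATION


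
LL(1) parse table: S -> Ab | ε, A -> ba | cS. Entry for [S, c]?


For [S, c]: 'c' ∈ FIRST(Ab)
Entry: S -> Ab


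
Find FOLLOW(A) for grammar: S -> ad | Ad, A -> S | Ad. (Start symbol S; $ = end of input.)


$ ∈ FOLLOW(S). For each A -> αBβ: add FIRST(β)\{ε} to FOLLOW(B); if β nullable, add FOLLOW(A).
FOLLOW(A) = {d}


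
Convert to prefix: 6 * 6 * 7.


left-to-right (same/higher precedence on left): tree is (* (* 6 6) 7)
Prefix: * * 6 6 7


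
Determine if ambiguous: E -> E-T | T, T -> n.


precedence layered via separate nonterminal T: deterministic
Unambiguous


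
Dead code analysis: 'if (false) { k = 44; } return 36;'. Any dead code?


condition is constant false, so the whole block is unreachable
Dead: 'if (false) { k = 44; }'


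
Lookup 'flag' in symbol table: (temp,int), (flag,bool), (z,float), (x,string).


Lookup 'flag' → type bool


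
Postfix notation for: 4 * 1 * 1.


Left to right (same or higher precedence on left)
Postfix: 4 1 * 1 *


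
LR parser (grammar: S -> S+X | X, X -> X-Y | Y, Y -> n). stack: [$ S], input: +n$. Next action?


shift '+' to continue S -> S+X
Action: shift


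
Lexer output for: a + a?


Scan left to right, longest-match per lexeme
Tokens: ID(a), OP(+), ID(a)


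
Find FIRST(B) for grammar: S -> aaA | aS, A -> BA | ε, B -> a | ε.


Per alternative of B: FIRST(a) = {a}; FIRST(ε) = {ε}
FIRST(B) = {a, ε}


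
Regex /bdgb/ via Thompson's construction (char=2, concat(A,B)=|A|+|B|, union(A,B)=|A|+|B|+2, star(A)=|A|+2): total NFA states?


Syntax tree has 4 char leaf(s), 0 union(s), 0 star(s)
chars contribute 4×2 = 8; each union adds +2; each star adds +2
Total: 8 + 0 + 0 = 8 states


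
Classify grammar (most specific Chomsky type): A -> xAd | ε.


Single nonterminal LHS, but x^n d^n is not regular
Classification: Type 2 (Context-Free)


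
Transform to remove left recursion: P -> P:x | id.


Left-recursive alternatives: P:x; non-recursive: id
Introduce P': P -> idP', P' -> :xP' | ε


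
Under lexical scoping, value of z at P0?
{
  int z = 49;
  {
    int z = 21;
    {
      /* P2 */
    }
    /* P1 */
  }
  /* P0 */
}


z declared in the same block as P0
z = 49


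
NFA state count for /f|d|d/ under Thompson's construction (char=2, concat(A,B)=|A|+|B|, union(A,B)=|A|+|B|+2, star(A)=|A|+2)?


Syntax tree has 3 char leaf(s), 2 union(s), 0 star(s)
chars contribute 3×2 = 6; each union adds +2; each star adds +2
Total: 6 + 4 + 0 = 10 states


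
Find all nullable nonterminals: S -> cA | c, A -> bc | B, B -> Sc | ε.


A nonterminal is nullable iff some alternative derives ε (directly, or every symbol in it is nullable)
Nullable: {A, B}


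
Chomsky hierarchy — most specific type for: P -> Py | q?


Left-linear: every RHS is a terminal or one nonterminal followed by a terminal
Classification: Type 3 (Regular)


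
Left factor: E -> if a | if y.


Common prefix: 'if'
Factored: E -> if E', E' -> a | y


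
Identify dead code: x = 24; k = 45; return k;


x is assigned but never read
Dead: 'x = 24'


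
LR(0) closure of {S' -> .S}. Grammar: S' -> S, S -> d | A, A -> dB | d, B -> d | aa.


Start: S' -> .S
For each item with dot before a nonterminal B, add B -> .γ for every B-production
Closure: [S' -> .S, S -> .d, S -> .A, A -> .dB, A -> .d]


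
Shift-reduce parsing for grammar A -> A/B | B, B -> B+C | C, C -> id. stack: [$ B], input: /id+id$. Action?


lookahead ∉ {+} so B won't extend; reduce A -> B
Action: reduce (A -> B)


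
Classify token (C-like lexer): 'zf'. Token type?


Pattern: letter/underscore followed by alphanumerics, not a keyword
Type: IDENTIFIER


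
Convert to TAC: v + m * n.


Break into single-operator statements:
t1 = m * n
t2 = v + t1


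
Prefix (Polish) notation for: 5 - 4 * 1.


'*' binds tighter: tree is (- 5 (* 4 1))
Prefix: - 5 * 4 1


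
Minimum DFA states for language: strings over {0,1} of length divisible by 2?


Track length mod 2: states 0..1, accept at 0
Minimal DFA: 2 states


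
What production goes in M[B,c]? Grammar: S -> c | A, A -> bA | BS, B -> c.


For [B, c]: 'c' ∈ FIRST(c)
Entry: B -> c


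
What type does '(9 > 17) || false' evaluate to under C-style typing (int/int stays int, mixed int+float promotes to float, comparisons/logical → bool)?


Operand types: bool || bool
Rule: logical operators take bool operands and yield bool
Result type: bool


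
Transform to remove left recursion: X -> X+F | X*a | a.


Left-recursive alternatives: X+F, X*a; non-recursive: a
Introduce X': X -> aX', X' -> +FX' | *aX' | ε


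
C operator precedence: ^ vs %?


'%' is multiplicative (level 10); '^' is bitwise XOR (level 4)
Higher level binds tighter
'%' has higher precedence than '^'


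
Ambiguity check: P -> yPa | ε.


balanced y^n…a^n: each string has a unique parse
Unambiguous


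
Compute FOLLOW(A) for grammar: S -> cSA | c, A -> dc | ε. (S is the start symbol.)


$ ∈ FOLLOW(S). For each A -> αBβ: add FIRST(β)\{ε} to FOLLOW(B); if β nullable, add FOLLOW(A).
FOLLOW(A) = {$, d}


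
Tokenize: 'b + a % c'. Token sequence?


Scan left to right, longest-match per lexeme
Tokens: ID(b), OP(+), ID(a), OP(%), ID(c)


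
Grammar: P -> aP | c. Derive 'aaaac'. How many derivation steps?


Derivation: P => aP => aaP => aaaP => aaaaP => aaaac
Steps: 5


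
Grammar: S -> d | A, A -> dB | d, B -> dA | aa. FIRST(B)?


Per alternative of B: FIRST(dA) = {d}; FIRST(aa) = {a}
FIRST(B) = {a, d}


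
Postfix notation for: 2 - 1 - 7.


Left to right (same or higher precedence on left)
Postfix: 2 1 - 7 -


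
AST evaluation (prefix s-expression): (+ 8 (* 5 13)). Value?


Evaluate inner: (* 5 13) = 65
Evaluate root: (+ 8 65) = 73
Result: 73


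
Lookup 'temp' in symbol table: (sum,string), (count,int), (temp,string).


Lookup 'temp' → type string


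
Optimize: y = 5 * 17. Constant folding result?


5 * 17 = 85 at compile time
Optimized: y = 85


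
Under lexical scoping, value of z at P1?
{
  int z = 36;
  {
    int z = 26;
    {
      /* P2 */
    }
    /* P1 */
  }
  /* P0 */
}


z declared in the same block as P1
z = 26


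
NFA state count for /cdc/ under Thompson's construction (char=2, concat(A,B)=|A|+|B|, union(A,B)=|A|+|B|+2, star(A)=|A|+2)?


Syntax tree has 3 char leaf(s), 0 union(s), 0 star(s)
chars contribute 3×2 = 6; each union adds +2; each star adds +2
Total: 6 + 0 + 0 = 6 states


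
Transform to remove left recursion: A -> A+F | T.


Left-recursive alternatives: A+F; non-recursive: T
Introduce A': A -> TA', A' -> +FA' | ε


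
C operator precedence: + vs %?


'%' is multiplicative (level 10); '+' is additive (level 9)
Higher level binds tighter
'%' has higher precedence than '+'


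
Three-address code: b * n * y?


Break into single-operator statements:
t1 = b * n
t2 = t1 * y


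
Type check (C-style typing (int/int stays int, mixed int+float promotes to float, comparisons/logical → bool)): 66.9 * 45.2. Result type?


Operand types: float * float
Rule: mixed int/float promotes to float; int/int stays int
Result type: float


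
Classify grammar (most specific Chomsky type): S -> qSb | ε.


Single nonterminal LHS, but q^n b^n is not regular
Classification: Type 2 (Context-Free)


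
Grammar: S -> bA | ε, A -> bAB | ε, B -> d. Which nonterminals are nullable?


A nonterminal is nullable iff some alternative derives ε (directly, or every symbol in it is nullable)
Nullable: {A, S}


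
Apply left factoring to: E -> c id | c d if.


Common prefix: 'c'
Factored: E -> c E', E' -> id | d if


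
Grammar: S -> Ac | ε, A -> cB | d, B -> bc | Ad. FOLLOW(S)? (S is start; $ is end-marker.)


$ ∈ FOLLOW(S). For each A -> αBβ: add FIRST(β)\{ε} to FOLLOW(B); if β nullable, add FOLLOW(A).
FOLLOW(S) = {$}


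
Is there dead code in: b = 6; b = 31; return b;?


first assignment to b is overwritten before any read
Dead: 'b = 6'


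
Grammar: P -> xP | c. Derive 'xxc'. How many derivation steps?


Derivation: P => xP => xxP => xxc
Steps: 3


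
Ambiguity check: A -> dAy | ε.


balanced d^n…y^n: each string has a unique parse
Unambiguous


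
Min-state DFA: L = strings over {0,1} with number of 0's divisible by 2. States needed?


Track (count of 0) mod 2: states 0..1, accept at 0
Minimal DFA: 2 states


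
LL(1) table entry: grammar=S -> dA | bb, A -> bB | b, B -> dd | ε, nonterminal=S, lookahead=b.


For [S, b]: 'b' ∈ FIRST(bb)
Entry: S -> bb


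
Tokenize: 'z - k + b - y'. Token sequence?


Scan left to right, longest-match per lexeme
Tokens: ID(z), OP(-), ID(k), OP(+), ID(b), OP(-), ID(y)


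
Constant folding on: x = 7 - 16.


7 - 16 = -9 at compile time
Optimized: x = -9


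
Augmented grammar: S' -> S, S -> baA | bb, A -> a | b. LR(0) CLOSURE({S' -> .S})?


Start: S' -> .S
For each item with dot before a nonterminal B, add B -> .γ for every B-production
Closure: [S' -> .S, S -> .baA, S -> .bb]


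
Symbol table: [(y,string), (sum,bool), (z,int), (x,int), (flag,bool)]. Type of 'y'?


Lookup 'y' → type string


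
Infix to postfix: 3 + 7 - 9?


Left to right (same or higher precedence on left)
Postfix: 3 7 + 9 -


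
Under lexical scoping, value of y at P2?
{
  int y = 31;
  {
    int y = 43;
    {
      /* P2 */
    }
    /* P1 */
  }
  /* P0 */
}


P2's block does not declare y; resolves to the enclosing declaration at depth 1
y = 43


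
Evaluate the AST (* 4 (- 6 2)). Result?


Evaluate inner: (- 6 2) = 4
Evaluate root: (* 4 4) = 16
Result: 16


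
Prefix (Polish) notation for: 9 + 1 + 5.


left-to-right (same/higher precedence on left): tree is (+ (+ 9 1) 5)
Prefix: + + 9 1 5


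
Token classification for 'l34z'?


Pattern: letter/underscore followed by alphanumerics, not a keyword
Type: IDENTIFIER


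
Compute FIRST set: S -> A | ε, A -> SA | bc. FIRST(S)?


Per alternative of S: FIRST(A) = {b}; FIRST(ε) = {ε}
FIRST(S) = {b, ε}


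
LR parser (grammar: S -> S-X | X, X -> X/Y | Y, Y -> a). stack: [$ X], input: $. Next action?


lookahead ∉ {/} so X won't extend; reduce S -> X
Action: reduce (S -> X)


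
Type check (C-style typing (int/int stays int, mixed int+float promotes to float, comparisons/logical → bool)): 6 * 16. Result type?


Operand types: int * int
Rule: mixed int/float promotes to float; int/int stays int
Result type: int


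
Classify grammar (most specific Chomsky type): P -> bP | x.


Right-linear: every RHS is a terminal or a terminal followed by one nonterminal
Classification: Type 3 (Regular)


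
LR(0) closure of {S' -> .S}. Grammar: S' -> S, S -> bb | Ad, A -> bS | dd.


Start: S' -> .S
For each item with dot before a nonterminal B, add B -> .γ for every B-production
Closure: [S' -> .S, S -> .bb, S -> .Ad, A -> .bS, A -> .dd]


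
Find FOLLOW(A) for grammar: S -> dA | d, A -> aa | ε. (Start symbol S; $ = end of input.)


$ ∈ FOLLOW(S). For each A -> αBβ: add FIRST(β)\{ε} to FOLLOW(B); if β nullable, add FOLLOW(A).
FOLLOW(A) = {$}


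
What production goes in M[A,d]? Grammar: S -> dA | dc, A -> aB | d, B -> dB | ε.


For [A, d]: 'd' ∈ FIRST(d)
Entry: A -> d


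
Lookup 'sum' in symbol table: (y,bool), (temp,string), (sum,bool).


Lookup 'sum' → type bool


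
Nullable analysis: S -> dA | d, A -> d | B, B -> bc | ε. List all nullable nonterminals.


A nonterminal is nullable iff some alternative derives ε (directly, or every symbol in it is nullable)
Nullable: {A, B}


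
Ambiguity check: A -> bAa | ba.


balanced b^n…a^n: each string has a unique parse
Unambiguous


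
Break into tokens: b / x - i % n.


Scan left to right, longest-match per lexeme
Tokens: ID(b), OP(/), ID(x), OP(-), ID(i), OP(%), ID(n)


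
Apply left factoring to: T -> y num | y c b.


Common prefix: 'y'
Factored: T -> y T', T' -> num | c b


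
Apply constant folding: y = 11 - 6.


11 - 6 = 5 at compile time
Optimized: y = 5


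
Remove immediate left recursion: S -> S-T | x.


Left-recursive alternatives: S-T; non-recursive: x
Introduce S': S -> xS', S' -> -TS' | ε


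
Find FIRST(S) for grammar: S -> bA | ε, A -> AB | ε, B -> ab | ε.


Per alternative of S: FIRST(bA) = {b}; FIRST(ε) = {ε}
FIRST(S) = {b, ε}


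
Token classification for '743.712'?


Pattern: digits with a decimal point
Type: FLOAT_LITERAL


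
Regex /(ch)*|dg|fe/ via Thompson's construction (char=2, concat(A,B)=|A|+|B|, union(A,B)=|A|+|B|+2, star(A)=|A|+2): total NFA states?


Syntax tree has 6 char leaf(s), 2 union(s), 1 star(s)
chars contribute 6×2 = 12; each union adds +2; each star adds +2
Total: 12 + 4 + 2 = 18 states


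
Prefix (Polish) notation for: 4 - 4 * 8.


'*' binds tighter: tree is (- 4 (* 4 8))
Prefix: - 4 * 4 8


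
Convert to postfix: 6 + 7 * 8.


* has higher precedence, evaluate 7*8 first
Postfix: 6 7 8 * +


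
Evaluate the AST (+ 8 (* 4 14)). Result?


Evaluate inner: (* 4 14) = 56
Evaluate root: (+ 8 56) = 64
Result: 64


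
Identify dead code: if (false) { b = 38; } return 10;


condition is constant false, so the whole block is unreachable
Dead: 'if (false) { b = 38; }'


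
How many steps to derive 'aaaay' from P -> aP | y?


Derivation: P => aP => aaP => aaaP => aaaaP => aaaay
Steps: 5


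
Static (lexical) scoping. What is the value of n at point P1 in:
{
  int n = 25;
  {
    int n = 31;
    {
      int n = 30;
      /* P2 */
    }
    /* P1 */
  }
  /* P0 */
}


n declared in the same block as P1
n = 31


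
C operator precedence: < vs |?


'<' is relational (level 7); '|' is bitwise OR (level 3)
Higher level binds tighter
'<' has higher precedence than '|'


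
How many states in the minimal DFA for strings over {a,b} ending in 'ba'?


Track the longest suffix of input matching a prefix of 'ba': 3 classes (prefixes of length 0..2)
Minimal DFA: 3 states


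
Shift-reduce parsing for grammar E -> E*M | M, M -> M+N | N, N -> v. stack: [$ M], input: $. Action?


lookahead ∉ {+} so M won't extend; reduce E -> M
Action: reduce (E -> M)


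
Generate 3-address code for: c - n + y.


Break into single-operator statements:
t1 = c - n
t2 = t1 + y


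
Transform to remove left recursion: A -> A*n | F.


Left-recursive alternatives: A*n; non-recursive: F
Introduce A': A -> FA', A' -> *nA' | ε


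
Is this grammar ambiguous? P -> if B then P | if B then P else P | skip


dangling else: 'if B then if B then skip else skip' parses two ways
Ambiguous


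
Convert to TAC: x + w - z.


Break into single-operator statements:
t1 = x + w
t2 = t1 - z


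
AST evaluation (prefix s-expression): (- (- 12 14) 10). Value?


Evaluate inner: (- 12 14) = -2
Evaluate root: (- -2 10) = -12
Result: -12


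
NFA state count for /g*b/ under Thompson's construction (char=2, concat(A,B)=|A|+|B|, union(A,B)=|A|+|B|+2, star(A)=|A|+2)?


Syntax tree has 2 char leaf(s), 0 union(s), 1 star(s)
chars contribute 2×2 = 4; each union adds +2; each star adds +2
Total: 4 + 0 + 2 = 6 states


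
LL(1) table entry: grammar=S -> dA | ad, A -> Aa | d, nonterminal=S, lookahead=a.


For [S, a]: 'a' ∈ FIRST(ad)
Entry: S -> ad


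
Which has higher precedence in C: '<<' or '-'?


'-' is additive (level 9); '<<' is shift (level 8)
Higher level binds tighter
'-' has higher precedence than '<<'


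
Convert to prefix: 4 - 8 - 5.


left-to-right (same/higher precedence on left): tree is (- (- 4 8) 5)
Prefix: - - 4 8 5


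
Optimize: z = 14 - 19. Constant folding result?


14 - 19 = -5 at compile time
Optimized: z = -5


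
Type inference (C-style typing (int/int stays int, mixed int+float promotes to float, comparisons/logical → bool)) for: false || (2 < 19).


Operand types: bool || bool
Rule: logical operators take bool operands and yield bool
Result type: bool


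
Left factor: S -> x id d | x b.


Common prefix: 'x'
Factored: S -> x S', S' -> id d | b


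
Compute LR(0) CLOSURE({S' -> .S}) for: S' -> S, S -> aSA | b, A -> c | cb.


Start: S' -> .S
For each item with dot before a nonterminal B, add B -> .γ for every B-production
Closure: [S' -> .S, S -> .aSA, S -> .b]


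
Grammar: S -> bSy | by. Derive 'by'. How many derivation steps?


Derivation: S => by
Steps: 1


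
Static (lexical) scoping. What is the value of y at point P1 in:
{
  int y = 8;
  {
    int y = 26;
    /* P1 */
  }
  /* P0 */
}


y declared in the same block as P1
y = 26


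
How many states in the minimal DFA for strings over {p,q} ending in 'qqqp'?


Track the longest suffix of input matching a prefix of 'qqqp': 5 classes (prefixes of length 0..4)
Minimal DFA: 5 states


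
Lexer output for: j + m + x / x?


Scan left to right, longest-match per lexeme
Tokens: ID(j), OP(+), ID(m), OP(+), ID(x), OP(/), ID(x)


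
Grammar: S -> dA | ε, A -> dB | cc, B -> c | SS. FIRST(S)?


Per alternative of S: FIRST(dA) = {d}; FIRST(ε) = {ε}
FIRST(S) = {d, ε}


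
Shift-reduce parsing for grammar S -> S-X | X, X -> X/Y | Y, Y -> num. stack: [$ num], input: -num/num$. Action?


'num' on top is the handle for Y -> num
Action: reduce (Y -> num)


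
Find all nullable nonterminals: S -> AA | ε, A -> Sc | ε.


A nonterminal is nullable iff some alternative derives ε (directly, or every symbol in it is nullable)
Nullable: {A, S}


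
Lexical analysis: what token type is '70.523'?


Pattern: digits with a decimal point
Type: FLOAT_LITERAL


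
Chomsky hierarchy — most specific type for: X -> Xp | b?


Left-linear: every RHS is a terminal or one nonterminal followed by a terminal
Classification: Type 3 (Regular)


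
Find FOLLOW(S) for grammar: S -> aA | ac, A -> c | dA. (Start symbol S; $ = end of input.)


$ ∈ FOLLOW(S). For each A -> αBβ: add FIRST(β)\{ε} to FOLLOW(B); if β nullable, add FOLLOW(A).
FOLLOW(S) = {$}


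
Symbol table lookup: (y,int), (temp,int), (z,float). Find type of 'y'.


Lookup 'y' → type int


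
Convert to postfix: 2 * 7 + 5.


Left to right (same or higher precedence on left)
Postfix: 2 7 * 5 +


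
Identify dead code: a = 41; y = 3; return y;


a is assigned but never read
Dead: 'a = 41'


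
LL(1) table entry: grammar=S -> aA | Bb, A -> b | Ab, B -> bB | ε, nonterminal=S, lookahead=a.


For [S, a]: 'a' ∈ FIRST(aA)
Entry: S -> aA


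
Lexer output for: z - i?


Scan left to right, longest-match per lexeme
Tokens: ID(z), OP(-), ID(i)


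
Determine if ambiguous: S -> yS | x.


right-linear, alternatives start with distinct terminals 'y' vs 'x': unique leftmost derivation
Unambiguous


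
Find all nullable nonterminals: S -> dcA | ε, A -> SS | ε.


A nonterminal is nullable iff some alternative derives ε (directly, or every symbol in it is nullable)
Nullable: {A, S}


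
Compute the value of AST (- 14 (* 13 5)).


Evaluate inner: (* 13 5) = 65
Evaluate root: (- 14 65) = -51
Result: -51


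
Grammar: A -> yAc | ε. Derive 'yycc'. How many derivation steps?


Derivation: A => yAc => yyAcc => yycc
Steps: 3


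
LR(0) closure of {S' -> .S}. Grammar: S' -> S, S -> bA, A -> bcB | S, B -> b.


Start: S' -> .S
For each item with dot before a nonterminal B, add B -> .γ for every B-production
Closure: [S' -> .S, S -> .bA]


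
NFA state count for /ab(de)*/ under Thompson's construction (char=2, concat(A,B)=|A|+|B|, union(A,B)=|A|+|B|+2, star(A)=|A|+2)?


Syntax tree has 4 char leaf(s), 0 union(s), 1 star(s)
chars contribute 4×2 = 8; each union adds +2; each star adds +2
Total: 8 + 0 + 2 = 10 states


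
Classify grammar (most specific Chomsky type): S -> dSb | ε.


Single nonterminal LHS, but d^n b^n is not regular
Classification: Type 2 (Context-Free)


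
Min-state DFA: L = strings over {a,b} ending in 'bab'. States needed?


Track the longest suffix of input matching a prefix of 'bab': 4 classes (prefixes of length 0..3)
Minimal DFA: 4 states


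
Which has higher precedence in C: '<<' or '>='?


'<<' is shift (level 8); '>=' is relational (level 7)
Higher level binds tighter
'<<' has higher precedence than '>='


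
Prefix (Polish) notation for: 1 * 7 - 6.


left-to-right (same/higher precedence on left): tree is (- (* 1 7) 6)
Prefix: - * 1 7 6


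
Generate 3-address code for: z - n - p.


Break into single-operator statements:
t1 = z - n
t2 = t1 - p


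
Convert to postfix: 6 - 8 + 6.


Left to right (same or higher precedence on left)
Postfix: 6 8 - 6 +


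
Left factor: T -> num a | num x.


Common prefix: 'num'
Factored: T -> num T', T' -> a | x


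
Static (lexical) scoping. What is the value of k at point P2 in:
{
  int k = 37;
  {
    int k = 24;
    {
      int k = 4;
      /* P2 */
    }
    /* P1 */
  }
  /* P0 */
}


k declared in the same block as P2
k = 4


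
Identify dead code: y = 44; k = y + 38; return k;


y is read by k's definition; k is returned
No dead code


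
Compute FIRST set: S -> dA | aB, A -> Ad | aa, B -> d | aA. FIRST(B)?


Per alternative of B: FIRST(d) = {d}; FIRST(aA) = {a}
FIRST(B) = {a, d}


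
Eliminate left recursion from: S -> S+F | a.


Left-recursive alternatives: S+F; non-recursive: a
Introduce S': S -> aS', S' -> +FS' | ε


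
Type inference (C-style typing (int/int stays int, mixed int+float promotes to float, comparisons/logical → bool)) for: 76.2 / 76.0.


Operand types: float / float
Rule: mixed int/float promotes to float; int/int stays int
Result type: float


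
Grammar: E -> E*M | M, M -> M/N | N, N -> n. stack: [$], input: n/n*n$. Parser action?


no handle on stack; shift 'n'
Action: shift


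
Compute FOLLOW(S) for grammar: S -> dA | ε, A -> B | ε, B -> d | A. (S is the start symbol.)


$ ∈ FOLLOW(S). For each A -> αBβ: add FIRST(β)\{ε} to FOLLOW(B); if β nullable, add FOLLOW(A).
FOLLOW(S) = {$}


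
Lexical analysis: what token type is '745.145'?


Pattern: digits with a decimal point
Type: FLOAT_LITERAL


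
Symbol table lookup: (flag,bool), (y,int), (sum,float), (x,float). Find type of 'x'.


Lookup 'x' → type float


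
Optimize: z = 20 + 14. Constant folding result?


20 + 14 = 34 at compile time
Optimized: z = 34


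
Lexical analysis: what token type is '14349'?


Pattern: digits only
Type: INTEGER_LITERAL


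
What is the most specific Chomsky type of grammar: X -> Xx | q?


Left-linear: every RHS is a terminal or one nonterminal followed by a terminal
Classification: Type 3 (Regular)


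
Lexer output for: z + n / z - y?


Scan left to right, longest-match per lexeme
Tokens: ID(z), OP(+), ID(n), OP(/), ID(z), OP(-), ID(y)


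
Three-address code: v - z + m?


Break into single-operator statements:
t1 = v - z
t2 = t1 + m


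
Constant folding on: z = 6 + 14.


6 + 14 = 20 at compile time
Optimized: z = 20


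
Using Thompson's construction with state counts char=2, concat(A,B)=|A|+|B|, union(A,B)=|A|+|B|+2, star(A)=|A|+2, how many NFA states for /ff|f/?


Syntax tree has 3 char leaf(s), 1 union(s), 0 star(s)
chars contribute 3×2 = 6; each union adds +2; each star adds +2
Total: 6 + 2 + 0 = 8 states


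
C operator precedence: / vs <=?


'/' is multiplicative (level 10); '<=' is relational (level 7)
Higher level binds tighter
'/' has higher precedence than '<='


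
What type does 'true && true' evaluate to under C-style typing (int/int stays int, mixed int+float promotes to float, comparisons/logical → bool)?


Operand types: bool && bool
Rule: logical operators take bool operands and yield bool
Result type: bool


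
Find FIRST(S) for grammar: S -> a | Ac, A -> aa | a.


Per alternative of S: FIRST(a) = {a}; FIRST(Ac) = {a}
FIRST(S) = {a}


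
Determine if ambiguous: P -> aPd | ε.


balanced a^n…d^n: each string has a unique parse
Unambiguous


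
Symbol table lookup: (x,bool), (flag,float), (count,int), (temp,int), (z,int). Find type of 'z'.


Lookup 'z' → type int


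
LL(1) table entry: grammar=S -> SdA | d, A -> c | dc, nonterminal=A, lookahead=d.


For [A, d]: 'd' ∈ FIRST(dc)
Entry: A -> dc


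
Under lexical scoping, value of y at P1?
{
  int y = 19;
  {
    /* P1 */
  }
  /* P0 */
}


P1's block does not declare y; resolves to the enclosing declaration at depth 0
y = 19


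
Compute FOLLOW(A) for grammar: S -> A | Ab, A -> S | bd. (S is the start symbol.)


$ ∈ FOLLOW(S). For each A -> αBβ: add FIRST(β)\{ε} to FOLLOW(B); if β nullable, add FOLLOW(A).
FOLLOW(A) = {$, b}


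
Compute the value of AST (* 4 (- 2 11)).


Evaluate inner: (- 2 11) = -9
Evaluate root: (* 4 -9) = -36
Result: -36


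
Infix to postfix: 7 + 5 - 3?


Left to right (same or higher precedence on left)
Postfix: 7 5 + 3 -


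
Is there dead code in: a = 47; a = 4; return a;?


first assignment to a is overwritten before any read
Dead: 'a = 47'


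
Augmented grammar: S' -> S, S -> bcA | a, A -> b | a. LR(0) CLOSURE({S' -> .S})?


Start: S' -> .S
For each item with dot before a nonterminal B, add B -> .γ for every B-production
Closure: [S' -> .S, S -> .bcA, S -> .a]


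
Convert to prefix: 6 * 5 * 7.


left-to-right (same/higher precedence on left): tree is (* (* 6 5) 7)
Prefix: * * 6 5 7


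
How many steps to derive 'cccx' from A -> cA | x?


Derivation: A => cA => ccA => cccA => cccx
Steps: 4


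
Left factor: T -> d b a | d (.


Common prefix: 'd'
Factored: T -> d T', T' -> b a | (


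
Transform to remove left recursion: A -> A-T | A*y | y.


Left-recursive alternatives: A-T, A*y; non-recursive: y
Introduce A': A -> yA', A' -> -TA' | *yA' | ε


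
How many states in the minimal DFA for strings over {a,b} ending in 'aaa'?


Track the longest suffix of input matching a prefix of 'aaa': 4 classes (prefixes of length 0..3)
Minimal DFA: 4 states


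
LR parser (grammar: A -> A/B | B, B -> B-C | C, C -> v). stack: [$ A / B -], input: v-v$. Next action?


no handle; shift 'v'
Action: shift


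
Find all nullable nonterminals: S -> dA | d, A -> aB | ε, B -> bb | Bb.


A nonterminal is nullable iff some alternative derives ε (directly, or every symbol in it is nullable)
Nullable: {A}


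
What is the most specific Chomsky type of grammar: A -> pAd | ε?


Single nonterminal LHS, but p^n d^n is not regular
Classification: Type 2 (Context-Free)


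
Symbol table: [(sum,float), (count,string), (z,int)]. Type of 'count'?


Lookup 'count' → type string


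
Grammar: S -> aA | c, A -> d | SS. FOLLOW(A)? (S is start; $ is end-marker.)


$ ∈ FOLLOW(S). For each A -> αBβ: add FIRST(β)\{ε} to FOLLOW(B); if β nullable, add FOLLOW(A).
FOLLOW(A) = {$, a, c}


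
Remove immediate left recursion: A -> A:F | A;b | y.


Left-recursive alternatives: A:F, A;b; non-recursive: y
Introduce A': A -> yA', A' -> :FA' | ;bA' | ε


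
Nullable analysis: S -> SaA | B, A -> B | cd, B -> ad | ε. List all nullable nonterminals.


A nonterminal is nullable iff some alternative derives ε (directly, or every symbol in it is nullable)
Nullable: {A, B, S}


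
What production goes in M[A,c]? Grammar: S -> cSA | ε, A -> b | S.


For [A, c]: 'c' ∈ FIRST(S)
Entry: A -> S


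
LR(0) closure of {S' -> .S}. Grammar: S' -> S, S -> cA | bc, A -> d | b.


Start: S' -> .S
For each item with dot before a nonterminal B, add B -> .γ for every B-production
Closure: [S' -> .S, S -> .cA, S -> .bc]


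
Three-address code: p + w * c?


Break into single-operator statements:
t1 = w * c
t2 = p + t1


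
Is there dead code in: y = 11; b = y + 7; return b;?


y is read by b's definition; b is returned
No dead code


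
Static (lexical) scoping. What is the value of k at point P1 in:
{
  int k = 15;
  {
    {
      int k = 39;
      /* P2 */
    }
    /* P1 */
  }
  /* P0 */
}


P1's block does not declare k; resolves to the enclosing declaration at depth 0
k = 15


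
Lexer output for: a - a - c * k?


Scan left to right, longest-match per lexeme
Tokens: ID(a), OP(-), ID(a), OP(-), ID(c), OP(*), ID(k)


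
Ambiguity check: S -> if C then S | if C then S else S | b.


dangling else: 'if C then if C then b else b' parses two ways
Ambiguous


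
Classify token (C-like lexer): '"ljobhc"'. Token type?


Pattern: double-quoted sequence
Type: STRING_LITERAL


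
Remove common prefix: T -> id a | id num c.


Common prefix: 'id'
Factored: T -> id T', T' -> a | num c


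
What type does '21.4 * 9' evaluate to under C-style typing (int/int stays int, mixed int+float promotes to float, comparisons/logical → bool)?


Operand types: float * int
Rule: mixed int/float promotes to float; int/int stays int
Result type: float


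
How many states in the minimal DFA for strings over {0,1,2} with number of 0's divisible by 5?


Track (count of 0) mod 5: states 0..4, accept at 0
Minimal DFA: 5 states


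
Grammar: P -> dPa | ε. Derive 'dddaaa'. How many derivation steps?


Derivation: P => dPa => ddPaa => dddPaaa => dddaaa
Steps: 4


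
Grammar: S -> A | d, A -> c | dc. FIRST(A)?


Per alternative of A: FIRST(c) = {c}; FIRST(dc) = {d}
FIRST(A) = {c, d}


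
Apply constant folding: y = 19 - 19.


19 - 19 = 0 at compile time
Optimized: y = 0


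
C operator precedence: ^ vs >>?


'>>' is shift (level 8); '^' is bitwise XOR (level 4)
Higher level binds tighter
'>>' has higher precedence than '^'


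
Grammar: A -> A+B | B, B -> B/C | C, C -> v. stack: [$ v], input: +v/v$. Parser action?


'v' on top is the handle for C -> v
Action: reduce (C -> v)
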